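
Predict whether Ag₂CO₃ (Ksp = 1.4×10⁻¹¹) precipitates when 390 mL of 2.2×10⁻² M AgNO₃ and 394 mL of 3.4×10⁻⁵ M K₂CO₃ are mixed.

After mixing, V = 390 mL + 394 mL = 784 mL.
[Ag⁺] = (2.2×10⁻²)(390)/784 = 1.1×10⁻² M
[CO₃²⁻] = (3.4×10⁻⁵)(394)/784 = 1.7×10⁻⁵ M
Q = [Ag⁺]^2[CO₃²⁻] = 2.0×10⁻⁹
Because Q > Ksp (2.0×10⁻⁹ vs 1.4×10⁻¹¹), a precipitate of Ag₂CO₃ forms.

Yes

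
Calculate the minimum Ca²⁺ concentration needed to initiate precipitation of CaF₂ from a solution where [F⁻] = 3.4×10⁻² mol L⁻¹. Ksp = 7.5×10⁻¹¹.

6.5×10⁻⁸ M

Precipitation begins when Q = Ksp.
CaF₂(s) ⇌ Ca²⁺(aq) + 2 F⁻(aq)
Ksp = [Ca²⁺][F⁻]^2 = [Ca²⁺](3.4×10⁻²)^2
[Ca²⁺] = 7.5×10⁻¹¹ / (3.4×10⁻²)^2 = 6.5×10⁻⁸
[Ca²⁺] = 6.5×10⁻⁸ mol L⁻¹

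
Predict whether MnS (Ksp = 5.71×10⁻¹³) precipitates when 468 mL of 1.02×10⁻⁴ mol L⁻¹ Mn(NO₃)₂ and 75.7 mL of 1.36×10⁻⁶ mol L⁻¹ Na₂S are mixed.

Yes

Total volume after mixing = 468 + 75.7 = 543.7 mL.
[Mn²⁺] = (1.02×10⁻⁴)(468)/543.7 = 8.78×10⁻⁵ mol L⁻¹
[S²⁻] = (1.36×10⁻⁶)(75.7)/543.7 = 1.89×10⁻⁷ mol L⁻¹
Q = [Mn²⁺][S²⁻] = 1.66×10⁻¹¹
Since Q (1.66×10⁻¹¹) exceeds Ksp (5.71×10⁻¹³), MnS will precipitate.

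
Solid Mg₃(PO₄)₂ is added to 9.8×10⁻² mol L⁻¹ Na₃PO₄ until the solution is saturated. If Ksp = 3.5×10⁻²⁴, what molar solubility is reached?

Mg₃(PO₄)₂(s) ⇌ 3 Mg²⁺(aq) + 2 PO₄³⁻(aq)
The solution already contains PO₄³⁻ at 9.8×10⁻² mol L⁻¹. Let s be the molar solubility of Mg₃(PO₄)₂.
[PO₄³⁻] ≈ 9.8×10⁻² mol L⁻¹ (common ion dominates); [Mg²⁺] = 3s.
Ksp = [Mg²⁺]^3[PO₄³⁻]^2 = (3s)^3(9.8×10⁻²)^2
(3s)^3 = 3.5×10⁻²⁴ / (9.8×10⁻²)^2 = 3.6×10⁻²²
s = 2.4×10⁻⁸ mol L⁻¹

2.4×10⁻⁸ M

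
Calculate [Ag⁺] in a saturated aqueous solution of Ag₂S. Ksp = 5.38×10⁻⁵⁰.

4.76×10⁻¹⁷ M

Ag₂S(s) ⇌ 2 Ag⁺(aq) + S²⁻(aq)
If s mol/L of Ag₂S dissolves, [Ag⁺] = 2s and [S²⁻] = s.
Ksp = [Ag⁺]^2[S²⁻] = (2s)^2 · s = 4s^3 = 5.38×10⁻⁵⁰
s = 2.38×10⁻¹⁷ M
[Ag⁺] = 2s = 4.76×10⁻¹⁷ M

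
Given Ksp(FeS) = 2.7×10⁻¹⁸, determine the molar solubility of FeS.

1.6×10⁻⁹ M

FeS(s) ⇌ Fe²⁺(aq) + S²⁻(aq)
Call the molar solubility s, so that [Fe²⁺] = s and [S²⁻] = s.
Ksp = [Fe²⁺][S²⁻] = s · s = s^2
s^2 = 2.7×10⁻¹⁸
s = (2.7×10⁻¹⁸)^(1/2) = 1.6×10⁻⁹ mol/L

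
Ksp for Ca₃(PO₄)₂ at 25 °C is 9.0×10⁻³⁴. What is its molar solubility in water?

9.6×10⁻⁸ M

Ca₃(PO₄)₂(s) ⇌ 3 Ca²⁺(aq) + 2 PO₄³⁻(aq)
Call the molar solubility s, so that [Ca²⁺] = 3s and [PO₄³⁻] = 2s.
Ksp = [Ca²⁺]^3[PO₄³⁻]^2 = (3s)^3 · (2s)^2 = 108s^5
108s^5 = 9.0×10⁻³⁴  ⇒  s^5 = 8.3×10⁻³⁶
s = 9.6×10⁻⁸ mol/L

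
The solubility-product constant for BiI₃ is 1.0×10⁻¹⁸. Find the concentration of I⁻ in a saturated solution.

BiI₃(s) ⇌ Bi³⁺(aq) + 3 I⁻(aq)
Call the molar solubility s, so that [Bi³⁺] = s and [I⁻] = 3s.
Ksp = [Bi³⁺][I⁻]^3 = s · (3s)^3 = 27s^4 = 1.0×10⁻¹⁸
s = 1.4×10⁻⁵ mol/L
[I⁻] = 3s = 4.2×10⁻⁵ mol/L

4.2×10⁻⁵ M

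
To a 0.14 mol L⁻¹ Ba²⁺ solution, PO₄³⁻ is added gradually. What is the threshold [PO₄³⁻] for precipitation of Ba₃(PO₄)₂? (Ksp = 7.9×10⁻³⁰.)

5.4×10⁻¹⁴ M

The threshold for precipitation is Q = Ksp.
Ba₃(PO₄)₂(s) ⇌ 3 Ba²⁺(aq) + 2 PO₄³⁻(aq)
Ksp = [Ba²⁺]^3[PO₄³⁻]^2 = [PO₄³⁻]^2(0.14)^3
[PO₄³⁻]^2 = 7.9×10⁻³⁰ / (0.14)^3 = 2.9×10⁻²⁷
[PO₄³⁻] = 5.4×10⁻¹⁴ mol L⁻¹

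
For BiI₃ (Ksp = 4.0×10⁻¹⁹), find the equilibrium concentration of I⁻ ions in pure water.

BiI₃(s) ⇌ Bi³⁺(aq) + 3 I⁻(aq)
Let s be the molar solubility. Then [Bi³⁺] = s and [I⁻] = 3s.
Ksp = [Bi³⁺][I⁻]^3 = s · (3s)^3 = 27s^4 = 4.0×10⁻¹⁹
s = 1.1×10⁻⁵ mol L⁻¹
[I⁻] = 3s = 3.3×10⁻⁵ mol L⁻¹

3.3×10⁻⁵ M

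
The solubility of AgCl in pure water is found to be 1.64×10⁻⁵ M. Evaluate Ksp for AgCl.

AgCl(s) ⇌ Ag⁺(aq) + Cl⁻(aq)
With molar solubility s: [Ag⁺] = s, [Cl⁻] = s.
Ksp = [Ag⁺][Cl⁻] = s · s = s^2
Ksp = (1.64×10⁻⁵)^2 = 2.69×10⁻¹⁰

Ksp = 2.69×10⁻¹⁰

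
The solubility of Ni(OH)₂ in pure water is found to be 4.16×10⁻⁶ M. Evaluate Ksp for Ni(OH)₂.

Ni(OH)₂(s) ⇌ Ni²⁺(aq) + 2 OH⁻(aq)
With molar solubility s: [Ni²⁺] = s, [OH⁻] = 2s.
Ksp = [Ni²⁺][OH⁻]^2 = s · (2s)^2 = 4s^3
Ksp = 4 × (4.16×10⁻⁶)^3 = 2.88×10⁻¹⁶

Ksp = 2.88×10⁻¹⁶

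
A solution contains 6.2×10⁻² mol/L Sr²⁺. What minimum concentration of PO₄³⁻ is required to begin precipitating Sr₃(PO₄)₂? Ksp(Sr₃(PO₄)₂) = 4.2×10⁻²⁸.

1.3×10⁻¹² M

Precipitation of each salt begins when its ion product equals Ksp.
Sr₃(PO₄)₂(s) ⇌ 3 Sr²⁺(aq) + 2 PO₄³⁻(aq)
Ksp = [Sr²⁺]^3[PO₄³⁻]^2 = [PO₄³⁻]^2(6.2×10⁻²)^3
[PO₄³⁻]^2 = 4.2×10⁻²⁸ / (6.2×10⁻²)^3 = 1.8×10⁻²⁴
[PO₄³⁻] = 1.3×10⁻¹² mol/L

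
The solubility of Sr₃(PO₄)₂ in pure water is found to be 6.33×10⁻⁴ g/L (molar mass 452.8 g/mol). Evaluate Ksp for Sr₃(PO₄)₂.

Ksp = 5.77×10⁻²⁸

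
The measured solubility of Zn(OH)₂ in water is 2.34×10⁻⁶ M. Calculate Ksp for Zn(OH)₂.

Zn(OH)₂(s) ⇌ Zn²⁺(aq) + 2 OH⁻(aq)
With molar solubility s: [Zn²⁺] = s, [OH⁻] = 2s.
Ksp = [Zn²⁺][OH⁻]^2 = s · (2s)^2 = 4s^3
Ksp = 4 × (2.34×10⁻⁶)^3 = 5.13×10⁻¹⁷

Ksp = 5.13×10⁻¹⁷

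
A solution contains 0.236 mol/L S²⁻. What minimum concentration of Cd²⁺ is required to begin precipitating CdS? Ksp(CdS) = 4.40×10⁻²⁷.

1.86×10⁻²⁶ M

The threshold for precipitation is Q = Ksp.
CdS(s) ⇌ Cd²⁺(aq) + S²⁻(aq)
Ksp = [Cd²⁺][S²⁻] = [Cd²⁺](0.236)
[Cd²⁺] = 4.40×10⁻²⁷ / (0.236) = 1.86×10⁻²⁶
[Cd²⁺] = 1.86×10⁻²⁶ mol/L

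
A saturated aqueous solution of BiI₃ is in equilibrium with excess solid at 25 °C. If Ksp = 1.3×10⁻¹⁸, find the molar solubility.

1.5×10⁻⁵ M

BiI₃(s) ⇌ Bi³⁺(aq) + 3 I⁻(aq)
If s mol/L of BiI₃ dissolves, [Bi³⁺] = s and [I⁻] = 3s.
Ksp = [Bi³⁺][I⁻]^3 = s · (3s)^3 = 27s^4
27s^4 = 1.3×10⁻¹⁸  ⇒  s^4 = 4.8×10⁻²⁰
s = 1.5×10⁻⁵ mol L⁻¹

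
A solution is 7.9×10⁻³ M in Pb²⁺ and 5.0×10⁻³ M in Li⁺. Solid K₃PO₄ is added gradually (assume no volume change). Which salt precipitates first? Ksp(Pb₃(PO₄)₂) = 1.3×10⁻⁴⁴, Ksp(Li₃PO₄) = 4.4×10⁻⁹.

A salt starts to precipitate once the ion product Q reaches its Ksp.
For Pb₃(PO₄)₂: [PO₄³⁻] = (Ksp/[Pb²⁺]^3)^(1/2) = 1.6×10⁻¹⁹ M
For Li₃PO₄: [PO₄³⁻] = (Ksp/[Li⁺]^3) = 3.5×10⁻² M
Pb₃(PO₄)₂ requires the lower [PO₄³⁻], so it precipitates first.

Pb₃(PO₄)₂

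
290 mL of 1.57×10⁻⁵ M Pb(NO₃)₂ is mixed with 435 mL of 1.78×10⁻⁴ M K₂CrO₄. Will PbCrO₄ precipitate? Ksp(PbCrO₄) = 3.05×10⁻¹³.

Yes

After mixing, V = 290 mL + 435 mL = 725 mL.
[Pb²⁺] = (1.57×10⁻⁵)(290)/725 = 6.28×10⁻⁶ M
[CrO₄²⁻] = (1.78×10⁻⁴)(435)/725 = 1.07×10⁻⁴ M
Q = [Pb²⁺][CrO₄²⁻] = 6.71×10⁻¹⁰
Q = 6.71×10⁻¹⁰ > Ksp = 3.05×10⁻¹³, so the solution is supersaturated and PbCrO₄ precipitates.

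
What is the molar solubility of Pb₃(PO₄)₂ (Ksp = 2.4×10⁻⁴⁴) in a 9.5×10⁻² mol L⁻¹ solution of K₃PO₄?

Pb₃(PO₄)₂(s) ⇌ 3 Pb²⁺(aq) + 2 PO₄³⁻(aq)
With PO₄³⁻ already at 9.5×10⁻² mol L⁻¹ and s small, take [PO₄³⁻] ≈ 9.5×10⁻² mol L⁻¹ and [Pb²⁺] = 3s.
Ksp = [Pb²⁺]^3[PO₄³⁻]^2 = (3s)^3(9.5×10⁻²)^2
(3s)^3 = 2.4×10⁻⁴⁴ / (9.5×10⁻²)^2 = 2.7×10⁻⁴²
s = 4.6×10⁻¹⁵ mol L⁻¹

4.6×10⁻¹⁵ M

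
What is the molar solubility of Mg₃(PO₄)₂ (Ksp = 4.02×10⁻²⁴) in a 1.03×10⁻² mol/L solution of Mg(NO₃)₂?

9.59×10⁻¹⁰ M

Mg₃(PO₄)₂(s) ⇌ 3 Mg²⁺(aq) + 2 PO₄³⁻(aq)
The solution already contains Mg²⁺ at 1.03×10⁻² mol/L. Let s be the molar solubility of Mg₃(PO₄)₂.
[Mg²⁺] ≈ 1.03×10⁻² mol/L (common ion dominates); [PO₄³⁻] = 2s.
Ksp = [Mg²⁺]^3[PO₄³⁻]^2 = (1.03×10⁻²)^3(2s)^2
(2s)^2 = 4.02×10⁻²⁴ / (1.03×10⁻²)^3 = 3.68×10⁻¹⁸
s = 9.59×10⁻¹⁰ mol/L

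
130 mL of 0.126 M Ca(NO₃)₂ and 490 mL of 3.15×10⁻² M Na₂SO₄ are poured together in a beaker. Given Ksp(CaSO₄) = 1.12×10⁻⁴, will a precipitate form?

Yes

After mixing, V = 130 mL + 490 mL = 620 mL.
[Ca²⁺] = (0.126)(130)/620 = 2.64×10⁻² M
[SO₄²⁻] = (3.15×10⁻²)(490)/620 = 2.49×10⁻² M
Q = [Ca²⁺][SO₄²⁻] = 6.58×10⁻⁴
Because Q > Ksp (6.58×10⁻⁴ vs 1.12×10⁻⁴), a precipitate of CaSO₄ forms.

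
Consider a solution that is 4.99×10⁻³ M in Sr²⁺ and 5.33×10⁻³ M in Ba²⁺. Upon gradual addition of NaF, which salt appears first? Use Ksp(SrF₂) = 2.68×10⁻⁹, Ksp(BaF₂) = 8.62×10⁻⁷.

Each salt precipitates once Q = Ksp for that salt.
For SrF₂: [F⁻] = (Ksp/[Sr²⁺])^(1/2) = 7.33×10⁻⁴ M
For BaF₂: [F⁻] = (Ksp/[Ba²⁺])^(1/2) = 1.27×10⁻² M
Since SrF₂ needs less F⁻ to reach saturation, it precipitates first.

SrF₂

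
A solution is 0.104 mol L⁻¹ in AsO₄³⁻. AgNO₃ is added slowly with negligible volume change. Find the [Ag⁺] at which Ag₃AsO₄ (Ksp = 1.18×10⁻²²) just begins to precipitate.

The threshold for precipitation is Q = Ksp.
Ag₃AsO₄(s) ⇌ 3 Ag⁺(aq) + AsO₄³⁻(aq)
Ksp = [Ag⁺]^3[AsO₄³⁻] = [Ag⁺]^3(0.104)
[Ag⁺]^3 = 1.18×10⁻²² / (0.104) = 1.13×10⁻²¹
[Ag⁺] = 1.04×10⁻⁷ mol L⁻¹

1.04×10⁻⁷ M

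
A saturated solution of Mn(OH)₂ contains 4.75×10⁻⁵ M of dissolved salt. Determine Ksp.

Ksp = 4.29×10⁻¹³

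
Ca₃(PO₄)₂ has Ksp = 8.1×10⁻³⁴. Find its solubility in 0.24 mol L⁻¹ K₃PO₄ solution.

Ca₃(PO₄)₂(s) ⇌ 3 Ca²⁺(aq) + 2 PO₄³⁻(aq)
With PO₄³⁻ already at 0.24 mol L⁻¹ and s small, take [PO₄³⁻] ≈ 0.24 mol L⁻¹ and [Ca²⁺] = 3s.
Ksp = [Ca²⁺]^3[PO₄³⁻]^2 = (3s)^3(0.24)^2
(3s)^3 = 8.1×10⁻³⁴ / (0.24)^2 = 1.4×10⁻³²
s = 8.0×10⁻¹² mol L⁻¹

8.0×10⁻¹² M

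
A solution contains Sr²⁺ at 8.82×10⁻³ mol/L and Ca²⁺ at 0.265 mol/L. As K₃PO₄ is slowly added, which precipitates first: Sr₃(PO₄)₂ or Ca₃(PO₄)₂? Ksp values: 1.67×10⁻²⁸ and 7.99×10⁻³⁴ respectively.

Ca₃(PO₄)₂

Precipitation begins when Q = Ksp.
For Sr₃(PO₄)₂: [PO₄³⁻] = (Ksp/[Sr²⁺]^3)^(1/2) = 1.56×10⁻¹¹ mol/L
For Ca₃(PO₄)₂: [PO₄³⁻] = (Ksp/[Ca²⁺]^3)^(1/2) = 2.07×10⁻¹⁶ mol/L
The smaller threshold [PO₄³⁻] is reached first, so Ca₃(PO₄)₂ precipitates first.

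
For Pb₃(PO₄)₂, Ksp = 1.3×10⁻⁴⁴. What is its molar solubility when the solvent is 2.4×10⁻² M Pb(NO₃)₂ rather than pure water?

Pb₃(PO₄)₂(s) ⇌ 3 Pb²⁺(aq) + 2 PO₄³⁻(aq)
Let s be the solubility of Pb₃(PO₄)₂ here. The common ion gives [Pb²⁺] ≈ 2.4×10⁻² M, and [PO₄³⁻] = 2s.
Ksp = [Pb²⁺]^3[PO₄³⁻]^2 = (2.4×10⁻²)^3(2s)^2
(2s)^2 = 1.3×10⁻⁴⁴ / (2.4×10⁻²)^3 = 9.4×10⁻⁴⁰
s = 1.5×10⁻²⁰ M

1.5×10⁻²⁰ M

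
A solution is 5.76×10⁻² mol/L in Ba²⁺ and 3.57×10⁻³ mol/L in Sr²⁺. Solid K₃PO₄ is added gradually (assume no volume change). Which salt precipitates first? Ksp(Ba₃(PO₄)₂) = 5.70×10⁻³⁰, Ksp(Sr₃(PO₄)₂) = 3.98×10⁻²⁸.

Ba₃(PO₄)₂

Each salt precipitates once Q = Ksp for that salt.
For Ba₃(PO₄)₂: [PO₄³⁻] = (Ksp/[Ba²⁺]^3)^(1/2) = 1.73×10⁻¹³ mol/L
For Sr₃(PO₄)₂: [PO₄³⁻] = (Ksp/[Sr²⁺]^3)^(1/2) = 9.35×10⁻¹¹ mol/L
Ba₃(PO₄)₂ requires the lower [PO₄³⁻], so it precipitates first.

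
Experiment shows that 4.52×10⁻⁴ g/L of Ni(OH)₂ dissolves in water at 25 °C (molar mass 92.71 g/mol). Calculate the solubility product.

s = (4.52×10⁻⁴ g L⁻¹)/(92.71 g mol⁻¹) = 4.8754×10⁻⁶ M
Ni(OH)₂(s) ⇌ Ni²⁺(aq) + 2 OH⁻(aq)
Call the molar solubility s, so that [Ni²⁺] = s and [OH⁻] = 2s.
Ksp = [Ni²⁺][OH⁻]^2 = s · (2s)^2 = 4s^3
Ksp = 4 × (4.8754×10⁻⁶)^3 = 4.64×10⁻¹⁶

Ksp = 4.64×10⁻¹⁶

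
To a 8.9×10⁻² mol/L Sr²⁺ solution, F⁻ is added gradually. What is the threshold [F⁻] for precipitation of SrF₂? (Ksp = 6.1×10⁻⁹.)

Precipitation begins when Q = Ksp.
SrF₂(s) ⇌ Sr²⁺(aq) + 2 F⁻(aq)
Ksp = [Sr²⁺][F⁻]^2 = [F⁻]^2(8.9×10⁻²)
[F⁻]^2 = 6.1×10⁻⁹ / (8.9×10⁻²) = 6.9×10⁻⁸
[F⁻] = 2.6×10⁻⁴ mol/L

2.6×10⁻⁴ M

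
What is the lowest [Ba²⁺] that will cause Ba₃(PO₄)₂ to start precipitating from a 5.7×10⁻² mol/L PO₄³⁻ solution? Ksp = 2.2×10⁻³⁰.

8.8×10⁻¹⁰ M

Precipitation begins when Q = Ksp.
Ba₃(PO₄)₂(s) ⇌ 3 Ba²⁺(aq) + 2 PO₄³⁻(aq)
Ksp = [Ba²⁺]^3[PO₄³⁻]^2 = [Ba²⁺]^3(5.7×10⁻²)^2
[Ba²⁺]^3 = 2.2×10⁻³⁰ / (5.7×10⁻²)^2 = 6.8×10⁻²⁸
[Ba²⁺] = 8.8×10⁻¹⁰ mol/L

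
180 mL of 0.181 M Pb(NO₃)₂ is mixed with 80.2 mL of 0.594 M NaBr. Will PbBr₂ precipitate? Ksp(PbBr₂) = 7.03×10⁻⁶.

The combined volume is 260.2 mL.
[Pb²⁺] = (0.181)(180)/260.2 = 0.125 M
[Br⁻] = (0.594)(80.2)/260.2 = 0.183 M
Q = [Pb²⁺][Br⁻]^2 = 4.20×10⁻³
Because Q > Ksp (4.20×10⁻³ vs 7.03×10⁻⁶), a precipitate of PbBr₂ forms.

Yes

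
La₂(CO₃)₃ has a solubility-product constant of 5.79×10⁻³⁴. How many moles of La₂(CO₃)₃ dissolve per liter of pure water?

La₂(CO₃)₃(s) ⇌ 2 La³⁺(aq) + 3 CO₃²⁻(aq)
For each mole of La₂(CO₃)₃ that dissolves per liter, [La³⁺] = 2s and [CO₃²⁻] = 3s; let s denote this solubility.
Ksp = [La³⁺]^2[CO₃²⁻]^3 = (2s)^2 · (3s)^3 = 108s^5
108s^5 = 5.79×10⁻³⁴  ⇒  s^5 = 5.36×10⁻³⁶
s = (5.36×10⁻³⁶)^(1/5) = 8.83×10⁻⁸ mol L⁻¹

8.83×10⁻⁸ M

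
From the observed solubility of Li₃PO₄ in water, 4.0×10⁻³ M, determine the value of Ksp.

Li₃PO₄(s) ⇌ 3 Li⁺(aq) + PO₄³⁻(aq)
For each mole of Li₃PO₄ that dissolves per liter, [Li⁺] = 3s and [PO₄³⁻] = s; let s denote this solubility.
Ksp = [Li⁺]^3[PO₄³⁻] = (3s)^3 · s = 27s^4
Ksp = 27 × (4.0×10⁻³)^4 = 6.9×10⁻⁹

Ksp = 6.9×10⁻⁹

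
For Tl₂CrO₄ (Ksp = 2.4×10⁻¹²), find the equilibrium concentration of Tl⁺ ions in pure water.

1.7×10⁻⁴ M

Tl₂CrO₄(s) ⇌ 2 Tl⁺(aq) + CrO₄²⁻(aq)
Call the molar solubility s, so that [Tl⁺] = 2s and [CrO₄²⁻] = s.
Ksp = [Tl⁺]^2[CrO₄²⁻] = (2s)^2 · s = 4s^3 = 2.4×10⁻¹²
s = 8.4×10⁻⁵ mol L⁻¹
[Tl⁺] = 2s = 1.7×10⁻⁴ mol L⁻¹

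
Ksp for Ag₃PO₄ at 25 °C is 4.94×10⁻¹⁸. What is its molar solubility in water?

2.07×10⁻⁵ M

Ag₃PO₄(s) ⇌ 3 Ag⁺(aq) + PO₄³⁻(aq)
Let s be the molar solubility. Then [Ag⁺] = 3s and [PO₄³⁻] = s.
Ksp = [Ag⁺]^3[PO₄³⁻] = (3s)^3 · s = 27s^4
27s^4 = 4.94×10⁻¹⁸  ⇒  s^4 = 1.83×10⁻¹⁹
s = (1.83×10⁻¹⁹)^(1/4) = 2.07×10⁻⁵ M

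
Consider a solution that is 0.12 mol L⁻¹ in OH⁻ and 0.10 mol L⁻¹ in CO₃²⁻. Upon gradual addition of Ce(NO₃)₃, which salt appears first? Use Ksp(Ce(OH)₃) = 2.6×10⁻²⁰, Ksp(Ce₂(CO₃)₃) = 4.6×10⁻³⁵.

Ce(OH)₃

Precipitation of each salt begins when its ion product equals Ksp.
For Ce(OH)₃: [Ce³⁺] = (Ksp/[OH⁻]^3) = 1.5×10⁻¹⁷ mol L⁻¹
For Ce₂(CO₃)₃: [Ce³⁺] = (Ksp/[CO₃²⁻]^3)^(1/2) = 2.1×10⁻¹⁶ mol L⁻¹
The smaller threshold [Ce³⁺] is reached first, so Ce(OH)₃ precipitates first.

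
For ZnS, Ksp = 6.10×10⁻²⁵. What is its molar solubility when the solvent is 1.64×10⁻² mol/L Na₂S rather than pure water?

ZnS(s) ⇌ Zn²⁺(aq) + S²⁻(aq)
The solution already contains S²⁻ at 1.64×10⁻² mol/L. Let s be the molar solubility of ZnS.
[S²⁻] ≈ 1.64×10⁻² mol/L (common ion dominates); [Zn²⁺] = s.
Ksp = [Zn²⁺][S²⁻] = s(1.64×10⁻²)
s = 6.10×10⁻²⁵ / (1.64×10⁻²) = 3.72×10⁻²³
s = 3.72×10⁻²³ mol/L

3.72×10⁻²³ M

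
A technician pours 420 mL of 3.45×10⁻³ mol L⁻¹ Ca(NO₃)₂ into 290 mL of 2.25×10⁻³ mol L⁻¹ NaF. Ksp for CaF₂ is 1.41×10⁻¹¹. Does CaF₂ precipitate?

Yes

Total volume after mixing = 420 + 290 = 710 mL.
[Ca²⁺] = (3.45×10⁻³)(420)/710 = 2.04×10⁻³ mol L⁻¹
[F⁻] = (2.25×10⁻³)(290)/710 = 9.19×10⁻⁴ mol L⁻¹
Q = [Ca²⁺][F⁻]^2 = 1.72×10⁻⁹
Because Q > Ksp (1.72×10⁻⁹ vs 1.41×10⁻¹¹), a precipitate of CaF₂ forms.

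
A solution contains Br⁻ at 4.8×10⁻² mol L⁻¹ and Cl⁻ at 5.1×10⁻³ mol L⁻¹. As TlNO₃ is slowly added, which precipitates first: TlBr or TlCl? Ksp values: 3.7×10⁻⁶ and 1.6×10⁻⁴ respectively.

The threshold for precipitation is Q = Ksp.
For TlBr: [Tl⁺] = (Ksp/[Br⁻]) = 7.7×10⁻⁵ mol L⁻¹
For TlCl: [Tl⁺] = (Ksp/[Cl⁻]) = 3.1×10⁻² mol L⁻¹
Since TlBr needs less Tl⁺ to reach saturation, it precipitates first.

TlBr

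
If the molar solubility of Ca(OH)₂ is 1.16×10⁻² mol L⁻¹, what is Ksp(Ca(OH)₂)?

Ksp = 6.24×10⁻⁶

Ca(OH)₂(s) ⇌ Ca²⁺(aq) + 2 OH⁻(aq)
For each mole of Ca(OH)₂ that dissolves per liter, [Ca²⁺] = s and [OH⁻] = 2s; let s denote this solubility.
Ksp = [Ca²⁺][OH⁻]^2 = s · (2s)^2 = 4s^3
Ksp = 4 × (1.16×10⁻²)^3 = 6.24×10⁻⁶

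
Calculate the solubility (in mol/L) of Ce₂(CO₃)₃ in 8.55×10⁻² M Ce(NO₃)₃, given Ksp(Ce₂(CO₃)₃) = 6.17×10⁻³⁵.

6.79×10⁻¹² M

Ce₂(CO₃)₃(s) ⇌ 2 Ce³⁺(aq) + 3 CO₃²⁻(aq)
With Ce³⁺ already at 8.55×10⁻² M and s small, take [Ce³⁺] ≈ 8.55×10⁻² M and [CO₃²⁻] = 3s.
Ksp = [Ce³⁺]^2[CO₃²⁻]^3 = (8.55×10⁻²)^2(3s)^3
(3s)^3 = 6.17×10⁻³⁵ / (8.55×10⁻²)^2 = 8.44×10⁻³³
s = 6.79×10⁻¹² M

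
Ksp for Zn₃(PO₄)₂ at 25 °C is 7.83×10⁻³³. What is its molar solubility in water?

1.49×10⁻⁷ M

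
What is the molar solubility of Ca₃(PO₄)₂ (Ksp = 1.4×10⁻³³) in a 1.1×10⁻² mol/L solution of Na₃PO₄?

7.5×10⁻¹¹ M

Ca₃(PO₄)₂(s) ⇌ 3 Ca²⁺(aq) + 2 PO₄³⁻(aq)
PO₄³⁻ is already present at 1.1×10⁻² mol/L. If s mol/L of Ca₃(PO₄)₂ dissolves, [Ca²⁺] = 3s while [PO₄³⁻] ≈ 1.1×10⁻² mol/L.
Ksp = [Ca²⁺]^3[PO₄³⁻]^2 = (3s)^3(1.1×10⁻²)^2
(3s)^3 = 1.4×10⁻³³ / (1.1×10⁻²)^2 = 1.2×10⁻²⁹
s = 7.5×10⁻¹¹ mol/L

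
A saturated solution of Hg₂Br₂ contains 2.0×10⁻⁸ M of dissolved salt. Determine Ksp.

Hg₂Br₂(s) ⇌ Hg₂²⁺(aq) + 2 Br⁻(aq)
With molar solubility s: [Hg₂²⁺] = s, [Br⁻] = 2s.
Ksp = [Hg₂²⁺][Br⁻]^2 = s · (2s)^2 = 4s^3
Ksp = 4 × (2.0×10⁻⁸)^3 = 3.2×10⁻²³

Ksp = 3.2×10⁻²³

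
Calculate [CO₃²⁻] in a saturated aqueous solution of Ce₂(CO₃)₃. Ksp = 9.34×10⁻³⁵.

1.84×10⁻⁷ M

Ce₂(CO₃)₃(s) ⇌ 2 Ce³⁺(aq) + 3 CO₃²⁻(aq)
Let s be the molar solubility. Then [Ce³⁺] = 2s and [CO₃²⁻] = 3s.
Ksp = [Ce³⁺]^2[CO₃²⁻]^3 = (2s)^2 · (3s)^3 = 108s^5 = 9.34×10⁻³⁵
s = 6.13×10⁻⁸ M
[CO₃²⁻] = 3s = 1.84×10⁻⁷ M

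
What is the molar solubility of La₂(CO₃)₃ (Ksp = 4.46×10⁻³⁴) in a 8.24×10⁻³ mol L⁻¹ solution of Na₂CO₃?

1.41×10⁻¹⁴ M

La₂(CO₃)₃(s) ⇌ 2 La³⁺(aq) + 3 CO₃²⁻(aq)
With CO₃²⁻ already at 8.24×10⁻³ mol L⁻¹ and s small, take [CO₃²⁻] ≈ 8.24×10⁻³ mol L⁻¹ and [La³⁺] = 2s.
Ksp = [La³⁺]^2[CO₃²⁻]^3 = (2s)^2(8.24×10⁻³)^3
(2s)^2 = 4.46×10⁻³⁴ / (8.24×10⁻³)^3 = 7.97×10⁻²⁸
s = 1.41×10⁻¹⁴ mol L⁻¹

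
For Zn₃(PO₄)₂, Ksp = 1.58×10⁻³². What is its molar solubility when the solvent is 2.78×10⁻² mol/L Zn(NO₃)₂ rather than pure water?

Zn₃(PO₄)₂(s) ⇌ 3 Zn²⁺(aq) + 2 PO₄³⁻(aq)
Zn²⁺ is already present at 2.78×10⁻² mol/L. If s mol/L of Zn₃(PO₄)₂ dissolves, [PO₄³⁻] = 2s while [Zn²⁺] ≈ 2.78×10⁻² mol/L.
Ksp = [Zn²⁺]^3[PO₄³⁻]^2 = (2.78×10⁻²)^3(2s)^2
(2s)^2 = 1.58×10⁻³² / (2.78×10⁻²)^3 = 7.35×10⁻²⁸
s = 1.36×10⁻¹⁴ mol/L

1.36×10⁻¹⁴ M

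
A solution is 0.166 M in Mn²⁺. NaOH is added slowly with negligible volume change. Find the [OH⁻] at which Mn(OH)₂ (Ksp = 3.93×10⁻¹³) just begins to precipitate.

A salt starts to precipitate once the ion product Q reaches its Ksp.
Mn(OH)₂(s) ⇌ Mn²⁺(aq) + 2 OH⁻(aq)
Ksp = [Mn²⁺][OH⁻]^2 = [OH⁻]^2(0.166)
[OH⁻]^2 = 3.93×10⁻¹³ / (0.166) = 2.37×10⁻¹²
[OH⁻] = 1.54×10⁻⁶ M

1.54×10⁻⁶ M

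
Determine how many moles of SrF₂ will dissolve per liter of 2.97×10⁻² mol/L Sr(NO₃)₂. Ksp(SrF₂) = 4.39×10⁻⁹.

SrF₂(s) ⇌ Sr²⁺(aq) + 2 F⁻(aq)
Let s be the solubility of SrF₂ here. The common ion gives [Sr²⁺] ≈ 2.97×10⁻² mol/L, and [F⁻] = 2s.
Ksp = [Sr²⁺][F⁻]^2 = (2.97×10⁻²)(2s)^2
(2s)^2 = 4.39×10⁻⁹ / (2.97×10⁻²) = 1.48×10⁻⁷
s = 1.92×10⁻⁴ mol/L

1.92×10⁻⁴ M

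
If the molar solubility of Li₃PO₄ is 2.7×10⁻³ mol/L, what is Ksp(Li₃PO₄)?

Li₃PO₄(s) ⇌ 3 Li⁺(aq) + PO₄³⁻(aq)
If s mol/L of Li₃PO₄ dissolves, [Li⁺] = 3s and [PO₄³⁻] = s.
Ksp = [Li⁺]^3[PO₄³⁻] = (3s)^3 · s = 27s^4
Ksp = 27 × (2.7×10⁻³)^4 = 1.4×10⁻⁹

Ksp = 1.4×10⁻⁹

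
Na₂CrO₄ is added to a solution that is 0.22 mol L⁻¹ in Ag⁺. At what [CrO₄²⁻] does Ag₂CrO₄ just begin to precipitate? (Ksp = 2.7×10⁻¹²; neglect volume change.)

Precipitation begins when Q = Ksp.
Ag₂CrO₄(s) ⇌ 2 Ag⁺(aq) + CrO₄²⁻(aq)
Ksp = [Ag⁺]^2[CrO₄²⁻] = [CrO₄²⁻](0.22)^2
[CrO₄²⁻] = 2.7×10⁻¹² / (0.22)^2 = 5.6×10⁻¹¹
[CrO₄²⁻] = 5.6×10⁻¹¹ mol L⁻¹

5.6×10⁻¹¹ M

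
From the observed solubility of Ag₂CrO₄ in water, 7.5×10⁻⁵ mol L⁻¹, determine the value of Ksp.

Ag₂CrO₄(s) ⇌ 2 Ag⁺(aq) + CrO₄²⁻(aq)
With molar solubility s: [Ag⁺] = 2s, [CrO₄²⁻] = s.
Ksp = [Ag⁺]^2[CrO₄²⁻] = (2s)^2 · s = 4s^3
Ksp = 4 × (7.5×10⁻⁵)^3 = 1.7×10⁻¹²

Ksp = 1.7×10⁻¹²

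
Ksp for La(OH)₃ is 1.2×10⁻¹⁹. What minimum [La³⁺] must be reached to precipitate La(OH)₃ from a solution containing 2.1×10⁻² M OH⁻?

1.3×10⁻¹⁴ M

The threshold for precipitation is Q = Ksp.
La(OH)₃(s) ⇌ La³⁺(aq) + 3 OH⁻(aq)
Ksp = [La³⁺][OH⁻]^3 = [La³⁺](2.1×10⁻²)^3
[La³⁺] = 1.2×10⁻¹⁹ / (2.1×10⁻²)^3 = 1.3×10⁻¹⁴
[La³⁺] = 1.3×10⁻¹⁴ M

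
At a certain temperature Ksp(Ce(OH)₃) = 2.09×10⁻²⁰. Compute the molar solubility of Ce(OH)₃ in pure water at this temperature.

Ce(OH)₃(s) ⇌ Ce³⁺(aq) + 3 OH⁻(aq)
Let s be the molar solubility. Then [Ce³⁺] = s and [OH⁻] = 3s.
Ksp = [Ce³⁺][OH⁻]^3 = s · (3s)^3 = 27s^4
27s^4 = 2.09×10⁻²⁰  ⇒  s^4 = 7.74×10⁻²²
Taking the 4th root, s = 5.27×10⁻⁶ mol L⁻¹.

5.27×10⁻⁶ M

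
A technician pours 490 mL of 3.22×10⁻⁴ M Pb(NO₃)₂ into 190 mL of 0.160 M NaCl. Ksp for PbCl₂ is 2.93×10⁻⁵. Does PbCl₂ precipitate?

No

Total volume after mixing = 490 + 190 = 680 mL.
[Pb²⁺] = (3.22×10⁻⁴)(490)/680 = 2.32×10⁻⁴ M
[Cl⁻] = (0.160)(190)/680 = 4.47×10⁻² M
Q = [Pb²⁺][Cl⁻]^2 = 4.64×10⁻⁷
Since Q (4.64×10⁻⁷) is less than Ksp (2.93×10⁻⁵), no PbCl₂ precipitates.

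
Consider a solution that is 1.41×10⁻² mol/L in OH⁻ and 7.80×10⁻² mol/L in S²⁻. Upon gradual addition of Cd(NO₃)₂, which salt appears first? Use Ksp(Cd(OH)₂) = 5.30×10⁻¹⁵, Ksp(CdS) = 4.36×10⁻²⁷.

Precipitation begins when Q = Ksp.
For Cd(OH)₂: [Cd²⁺] = (Ksp/[OH⁻]^2) = 2.67×10⁻¹¹ mol/L
For CdS: [Cd²⁺] = (Ksp/[S²⁻]) = 5.59×10⁻²⁶ mol/L
CdS requires the lower [Cd²⁺], so it precipitates first.

CdS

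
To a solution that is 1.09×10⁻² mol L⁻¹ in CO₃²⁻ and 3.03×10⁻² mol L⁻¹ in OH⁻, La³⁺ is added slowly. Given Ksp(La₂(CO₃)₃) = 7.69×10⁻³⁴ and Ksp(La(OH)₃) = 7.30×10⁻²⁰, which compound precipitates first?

Each salt precipitates once Q = Ksp for that salt.
For La₂(CO₃)₃: [La³⁺] = (Ksp/[CO₃²⁻]^3)^(1/2) = 2.44×10⁻¹⁴ mol L⁻¹
For La(OH)₃: [La³⁺] = (Ksp/[OH⁻]^3) = 2.62×10⁻¹⁵ mol L⁻¹
Since La(OH)₃ needs less La³⁺ to reach saturation, it precipitates first.

La(OH)₃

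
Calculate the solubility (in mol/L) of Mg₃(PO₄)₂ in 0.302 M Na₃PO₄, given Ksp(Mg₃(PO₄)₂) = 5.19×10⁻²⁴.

1.28×10⁻⁸ M

Mg₃(PO₄)₂(s) ⇌ 3 Mg²⁺(aq) + 2 PO₄³⁻(aq)
Let s be the solubility of Mg₃(PO₄)₂ here. The common ion gives [PO₄³⁻] ≈ 0.302 M, and [Mg²⁺] = 3s.
Ksp = [Mg²⁺]^3[PO₄³⁻]^2 = (3s)^3(0.302)^2
(3s)^3 = 5.19×10⁻²⁴ / (0.302)^2 = 5.69×10⁻²³
s = 1.28×10⁻⁸ M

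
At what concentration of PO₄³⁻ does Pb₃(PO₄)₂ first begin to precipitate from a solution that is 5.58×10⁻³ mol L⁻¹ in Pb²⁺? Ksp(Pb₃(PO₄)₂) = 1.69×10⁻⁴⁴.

3.12×10⁻¹⁹ M

Precipitation of each salt begins when its ion product equals Ksp.
Pb₃(PO₄)₂(s) ⇌ 3 Pb²⁺(aq) + 2 PO₄³⁻(aq)
Ksp = [Pb²⁺]^3[PO₄³⁻]^2 = [PO₄³⁻]^2(5.58×10⁻³)^3
[PO₄³⁻]^2 = 1.69×10⁻⁴⁴ / (5.58×10⁻³)^3 = 9.73×10⁻³⁸
[PO₄³⁻] = 3.12×10⁻¹⁹ mol L⁻¹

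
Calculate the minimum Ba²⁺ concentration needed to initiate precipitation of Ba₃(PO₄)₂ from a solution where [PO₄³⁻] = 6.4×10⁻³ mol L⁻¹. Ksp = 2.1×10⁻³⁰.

Precipitation of each salt begins when its ion product equals Ksp.
Ba₃(PO₄)₂(s) ⇌ 3 Ba²⁺(aq) + 2 PO₄³⁻(aq)
Ksp = [Ba²⁺]^3[PO₄³⁻]^2 = [Ba²⁺]^3(6.4×10⁻³)^2
[Ba²⁺]^3 = 2.1×10⁻³⁰ / (6.4×10⁻³)^2 = 5.1×10⁻²⁶
[Ba²⁺] = 3.7×10⁻⁹ mol L⁻¹

3.7×10⁻⁹ M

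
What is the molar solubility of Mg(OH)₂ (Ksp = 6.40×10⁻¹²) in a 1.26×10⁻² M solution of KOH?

Mg(OH)₂(s) ⇌ Mg²⁺(aq) + 2 OH⁻(aq)
Let s be the solubility of Mg(OH)₂ here. The common ion gives [OH⁻] ≈ 1.26×10⁻² M, and [Mg²⁺] = s.
Ksp = [Mg²⁺][OH⁻]^2 = s(1.26×10⁻²)^2
s = 6.40×10⁻¹² / (1.26×10⁻²)^2 = 4.03×10⁻⁸
s = 4.03×10⁻⁸ M

4.03×10⁻⁸ M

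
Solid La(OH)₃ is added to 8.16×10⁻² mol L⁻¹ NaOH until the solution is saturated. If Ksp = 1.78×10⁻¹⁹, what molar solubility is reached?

3.28×10⁻¹⁶ M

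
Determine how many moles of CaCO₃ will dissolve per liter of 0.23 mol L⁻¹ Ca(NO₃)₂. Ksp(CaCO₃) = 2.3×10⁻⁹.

CaCO₃(s) ⇌ Ca²⁺(aq) + CO₃²⁻(aq)
The solution already contains Ca²⁺ at 0.23 mol L⁻¹. Let s be the molar solubility of CaCO₃.
[Ca²⁺] ≈ 0.23 mol L⁻¹ (common ion dominates); [CO₃²⁻] = s.
Ksp = [Ca²⁺][CO₃²⁻] = (0.23)s
s = 2.3×10⁻⁹ / (0.23) = 1.0×10⁻⁸
s = 1.0×10⁻⁸ mol L⁻¹

1.0×10⁻⁸ M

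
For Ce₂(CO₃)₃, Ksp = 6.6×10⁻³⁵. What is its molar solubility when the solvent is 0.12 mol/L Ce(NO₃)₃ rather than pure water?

5.5×10⁻¹² M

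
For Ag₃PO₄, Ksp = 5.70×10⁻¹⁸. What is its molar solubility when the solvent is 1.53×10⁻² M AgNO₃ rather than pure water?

Ag₃PO₄(s) ⇌ 3 Ag⁺(aq) + PO₄³⁻(aq)
With Ag⁺ already at 1.53×10⁻² M and s small, take [Ag⁺] ≈ 1.53×10⁻² M and [PO₄³⁻] = s.
Ksp = [Ag⁺]^3[PO₄³⁻] = (1.53×10⁻²)^3s
s = 5.70×10⁻¹⁸ / (1.53×10⁻²)^3 = 1.59×10⁻¹²
s = 1.59×10⁻¹² M

1.59×10⁻¹² M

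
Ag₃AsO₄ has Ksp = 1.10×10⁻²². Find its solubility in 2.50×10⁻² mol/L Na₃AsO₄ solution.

5.46×10⁻⁸ M

Ag₃AsO₄(s) ⇌ 3 Ag⁺(aq) + AsO₄³⁻(aq)
With AsO₄³⁻ already at 2.50×10⁻² mol/L and s small, take [AsO₄³⁻] ≈ 2.50×10⁻² mol/L and [Ag⁺] = 3s.
Ksp = [Ag⁺]^3[AsO₄³⁻] = (3s)^3(2.50×10⁻²)
(3s)^3 = 1.10×10⁻²² / (2.50×10⁻²) = 4.40×10⁻²¹
s = 5.46×10⁻⁸ mol/L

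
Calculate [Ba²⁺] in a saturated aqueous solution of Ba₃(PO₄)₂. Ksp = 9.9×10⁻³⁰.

1.9×10⁻⁶ M

Ba₃(PO₄)₂(s) ⇌ 3 Ba²⁺(aq) + 2 PO₄³⁻(aq)
Call the molar solubility s, so that [Ba²⁺] = 3s and [PO₄³⁻] = 2s.
Ksp = [Ba²⁺]^3[PO₄³⁻]^2 = (3s)^3 · (2s)^2 = 108s^5 = 9.9×10⁻³⁰
s = 6.2×10⁻⁷ mol L⁻¹
[Ba²⁺] = 3s = 1.9×10⁻⁶ mol L⁻¹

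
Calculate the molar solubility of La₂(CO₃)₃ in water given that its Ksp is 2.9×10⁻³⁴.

7.7×10⁻⁸ M

La₂(CO₃)₃(s) ⇌ 2 La³⁺(aq) + 3 CO₃²⁻(aq)
For each mole of La₂(CO₃)₃ that dissolves per liter, [La³⁺] = 2s and [CO₃²⁻] = 3s; let s denote this solubility.
Ksp = [La³⁺]^2[CO₃²⁻]^3 = (2s)^2 · (3s)^3 = 108s^5
108s^5 = 2.9×10⁻³⁴  ⇒  s^5 = 2.7×10⁻³⁶
s = (2.7×10⁻³⁶)^(1/5) = 7.7×10⁻⁸ mol/L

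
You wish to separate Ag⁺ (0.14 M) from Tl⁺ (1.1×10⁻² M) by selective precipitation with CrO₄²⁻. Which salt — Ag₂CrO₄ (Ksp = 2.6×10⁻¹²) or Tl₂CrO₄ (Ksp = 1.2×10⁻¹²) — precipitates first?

Ag₂CrO₄

A salt starts to precipitate once the ion product Q reaches its Ksp.
For Ag₂CrO₄: [CrO₄²⁻] = (Ksp/[Ag⁺]^2) = 1.3×10⁻¹⁰ M
For Tl₂CrO₄: [CrO₄²⁻] = (Ksp/[Tl⁺]^2) = 9.9×10⁻⁹ M
Since Ag₂CrO₄ needs less CrO₄²⁻ to reach saturation, it precipitates first.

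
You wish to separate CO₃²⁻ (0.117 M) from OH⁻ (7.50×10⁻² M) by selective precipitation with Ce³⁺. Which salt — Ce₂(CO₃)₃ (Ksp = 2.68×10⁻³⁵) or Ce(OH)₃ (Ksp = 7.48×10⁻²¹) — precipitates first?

The threshold for precipitation is Q = Ksp.
For Ce₂(CO₃)₃: [Ce³⁺] = (Ksp/[CO₃²⁻]^3)^(1/2) = 1.29×10⁻¹⁶ M
For Ce(OH)₃: [Ce³⁺] = (Ksp/[OH⁻]^3) = 1.77×10⁻¹⁷ M
Since Ce(OH)₃ needs less Ce³⁺ to reach saturation, it precipitates first.

Ce(OH)₃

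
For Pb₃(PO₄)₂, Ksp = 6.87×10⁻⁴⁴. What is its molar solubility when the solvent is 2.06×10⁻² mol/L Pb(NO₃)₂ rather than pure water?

4.43×10⁻²⁰ M

Pb₃(PO₄)₂(s) ⇌ 3 Pb²⁺(aq) + 2 PO₄³⁻(aq)
The solution already contains Pb²⁺ at 2.06×10⁻² mol/L. Let s be the molar solubility of Pb₃(PO₄)₂.
[Pb²⁺] ≈ 2.06×10⁻² mol/L (common ion dominates); [PO₄³⁻] = 2s.
Ksp = [Pb²⁺]^3[PO₄³⁻]^2 = (2.06×10⁻²)^3(2s)^2
(2s)^2 = 6.87×10⁻⁴⁴ / (2.06×10⁻²)^3 = 7.86×10⁻³⁹
s = 4.43×10⁻²⁰ mol/L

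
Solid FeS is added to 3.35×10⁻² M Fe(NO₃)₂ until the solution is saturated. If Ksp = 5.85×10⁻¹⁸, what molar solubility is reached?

1.75×10⁻¹⁶ M

FeS(s) ⇌ Fe²⁺(aq) + S²⁻(aq)
Let s be the solubility of FeS here. The common ion gives [Fe²⁺] ≈ 3.35×10⁻² M, and [S²⁻] = s.
Ksp = [Fe²⁺][S²⁻] = (3.35×10⁻²)s
s = 5.85×10⁻¹⁸ / (3.35×10⁻²) = 1.75×10⁻¹⁶
s = 1.75×10⁻¹⁶ M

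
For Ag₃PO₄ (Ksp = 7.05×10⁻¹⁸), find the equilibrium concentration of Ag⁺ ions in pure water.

6.78×10⁻⁵ M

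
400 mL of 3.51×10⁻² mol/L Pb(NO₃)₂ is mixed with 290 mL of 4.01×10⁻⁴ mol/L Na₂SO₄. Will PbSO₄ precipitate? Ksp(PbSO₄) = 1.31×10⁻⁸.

Yes

Total volume after mixing = 400 + 290 = 690 mL.
[Pb²⁺] = (3.51×10⁻²)(400)/690 = 2.03×10⁻² mol/L
[SO₄²⁻] = (4.01×10⁻⁴)(290)/690 = 1.69×10⁻⁴ mol/L
Q = [Pb²⁺][SO₄²⁻] = 3.43×10⁻⁶
Since Q (3.43×10⁻⁶) exceeds Ksp (1.31×10⁻⁸), PbSO₄ will precipitate.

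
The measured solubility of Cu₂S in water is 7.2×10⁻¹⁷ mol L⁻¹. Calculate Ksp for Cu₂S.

Cu₂S(s) ⇌ 2 Cu⁺(aq) + S²⁻(aq)
Call the molar solubility s, so that [Cu⁺] = 2s and [S²⁻] = s.
Ksp = [Cu⁺]^2[S²⁻] = (2s)^2 · s = 4s^3
Ksp = 4 × (7.2×10⁻¹⁷)^3 = 1.5×10⁻⁴⁸

Ksp = 1.5×10⁻⁴⁸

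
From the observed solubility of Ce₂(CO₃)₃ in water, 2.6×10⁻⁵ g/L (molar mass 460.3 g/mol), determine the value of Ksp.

Ksp = 6.2×10⁻³⁵

Molar solubility s = (2.6×10⁻⁵ g/L) / (460.3 g/mol) = 5.648×10⁻⁸ mol/L
Ce₂(CO₃)₃(s) ⇌ 2 Ce³⁺(aq) + 3 CO₃²⁻(aq)
If s mol/L of Ce₂(CO₃)₃ dissolves, [Ce³⁺] = 2s and [CO₃²⁻] = 3s.
Ksp = [Ce³⁺]^2[CO₃²⁻]^3 = (2s)^2 · (3s)^3 = 108s^5
Ksp = 108 × (5.648×10⁻⁸)^5 = 6.2×10⁻³⁵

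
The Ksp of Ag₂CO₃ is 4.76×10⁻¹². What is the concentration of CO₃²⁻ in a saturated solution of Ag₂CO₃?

1.06×10⁻⁴ M

Ag₂CO₃(s) ⇌ 2 Ag⁺(aq) + CO₃²⁻(aq)
If s mol/L of Ag₂CO₃ dissolves, [Ag⁺] = 2s and [CO₃²⁻] = s.
Ksp = [Ag⁺]^2[CO₃²⁻] = (2s)^2 · s = 4s^3 = 4.76×10⁻¹²
s = 1.06×10⁻⁴ mol/L
[CO₃²⁻] = s = 1.06×10⁻⁴ mol/L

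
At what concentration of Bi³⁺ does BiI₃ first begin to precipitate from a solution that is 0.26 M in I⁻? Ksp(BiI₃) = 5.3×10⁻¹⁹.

3.0×10⁻¹⁷ M

A salt starts to precipitate once the ion product Q reaches its Ksp.
BiI₃(s) ⇌ Bi³⁺(aq) + 3 I⁻(aq)
Ksp = [Bi³⁺][I⁻]^3 = [Bi³⁺](0.26)^3
[Bi³⁺] = 5.3×10⁻¹⁹ / (0.26)^3 = 3.0×10⁻¹⁷
[Bi³⁺] = 3.0×10⁻¹⁷ M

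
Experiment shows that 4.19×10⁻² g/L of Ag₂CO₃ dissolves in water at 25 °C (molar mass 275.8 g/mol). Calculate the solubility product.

Ksp = 1.40×10⁻¹¹

Convert to molarity: s = 4.19×10⁻² / 275.8 = 1.5192×10⁻⁴ mol/L
Ag₂CO₃(s) ⇌ 2 Ag⁺(aq) + CO₃²⁻(aq)
With molar solubility s: [Ag⁺] = 2s, [CO₃²⁻] = s.
Ksp = [Ag⁺]^2[CO₃²⁻] = (2s)^2 · s = 4s^3
Ksp = 4 × (1.5192×10⁻⁴)^3 = 1.40×10⁻¹¹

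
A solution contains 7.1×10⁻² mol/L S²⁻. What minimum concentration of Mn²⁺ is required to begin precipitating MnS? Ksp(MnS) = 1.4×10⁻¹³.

2.0×10⁻¹² M

A salt starts to precipitate once the ion product Q reaches its Ksp.
MnS(s) ⇌ Mn²⁺(aq) + S²⁻(aq)
Ksp = [Mn²⁺][S²⁻] = [Mn²⁺](7.1×10⁻²)
[Mn²⁺] = 1.4×10⁻¹³ / (7.1×10⁻²) = 2.0×10⁻¹²
[Mn²⁺] = 2.0×10⁻¹² mol/L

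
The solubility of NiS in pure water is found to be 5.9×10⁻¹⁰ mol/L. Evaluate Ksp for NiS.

NiS(s) ⇌ Ni²⁺(aq) + S²⁻(aq)
With molar solubility s: [Ni²⁺] = s, [S²⁻] = s.
Ksp = [Ni²⁺][S²⁻] = s · s = s^2
Ksp = (5.9×10⁻¹⁰)^2 = 3.5×10⁻¹⁹

Ksp = 3.5×10⁻¹⁹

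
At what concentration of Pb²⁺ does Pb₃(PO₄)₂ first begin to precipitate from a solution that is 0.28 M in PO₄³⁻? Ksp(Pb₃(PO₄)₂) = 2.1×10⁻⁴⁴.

6.4×10⁻¹⁵ M

Each salt precipitates once Q = Ksp for that salt.
Pb₃(PO₄)₂(s) ⇌ 3 Pb²⁺(aq) + 2 PO₄³⁻(aq)
Ksp = [Pb²⁺]^3[PO₄³⁻]^2 = [Pb²⁺]^3(0.28)^2
[Pb²⁺]^3 = 2.1×10⁻⁴⁴ / (0.28)^2 = 2.7×10⁻⁴³
[Pb²⁺] = 6.4×10⁻¹⁵ M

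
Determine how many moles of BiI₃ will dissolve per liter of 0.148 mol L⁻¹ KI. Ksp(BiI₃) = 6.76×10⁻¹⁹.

BiI₃(s) ⇌ Bi³⁺(aq) + 3 I⁻(aq)
With I⁻ already at 0.148 mol L⁻¹ and s small, take [I⁻] ≈ 0.148 mol L⁻¹ and [Bi³⁺] = s.
Ksp = [Bi³⁺][I⁻]^3 = s(0.148)^3
s = 6.76×10⁻¹⁹ / (0.148)^3 = 2.09×10⁻¹⁶
s = 2.09×10⁻¹⁶ mol L⁻¹

2.09×10⁻¹⁶ M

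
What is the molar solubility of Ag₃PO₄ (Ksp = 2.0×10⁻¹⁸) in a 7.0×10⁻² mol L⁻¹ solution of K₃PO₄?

1.0×10⁻⁶ M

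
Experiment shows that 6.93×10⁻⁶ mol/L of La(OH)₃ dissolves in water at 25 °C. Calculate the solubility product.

Ksp = 6.23×10⁻²⁰

La(OH)₃(s) ⇌ La³⁺(aq) + 3 OH⁻(aq)
For each mole of La(OH)₃ that dissolves per liter, [La³⁺] = s and [OH⁻] = 3s; let s denote this solubility.
Ksp = [La³⁺][OH⁻]^3 = s · (3s)^3 = 27s^4
Ksp = 27 × (6.93×10⁻⁶)^4 = 6.23×10⁻²⁰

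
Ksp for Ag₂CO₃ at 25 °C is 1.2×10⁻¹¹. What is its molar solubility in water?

Ag₂CO₃(s) ⇌ 2 Ag⁺(aq) + CO₃²⁻(aq)
For each mole of Ag₂CO₃ that dissolves per liter, [Ag⁺] = 2s and [CO₃²⁻] = s; let s denote this solubility.
Ksp = [Ag⁺]^2[CO₃²⁻] = (2s)^2 · s = 4s^3
4s^3 = 1.2×10⁻¹¹  ⇒  s^3 = 3.0×10⁻¹²
s = 1.4×10⁻⁴ mol/L

1.4×10⁻⁴ M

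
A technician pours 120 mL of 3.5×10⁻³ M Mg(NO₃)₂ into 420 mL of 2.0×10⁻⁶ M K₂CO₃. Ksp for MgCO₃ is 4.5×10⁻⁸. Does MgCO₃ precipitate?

No

After mixing, V = 120 mL + 420 mL = 540 mL.
[Mg²⁺] = (3.5×10⁻³)(120)/540 = 7.8×10⁻⁴ M
[CO₃²⁻] = (2.0×10⁻⁶)(420)/540 = 1.6×10⁻⁶ M
Q = [Mg²⁺][CO₃²⁻] = 1.2×10⁻⁹
Since Q (1.2×10⁻⁹) is less than Ksp (4.5×10⁻⁸), no MgCO₃ precipitates.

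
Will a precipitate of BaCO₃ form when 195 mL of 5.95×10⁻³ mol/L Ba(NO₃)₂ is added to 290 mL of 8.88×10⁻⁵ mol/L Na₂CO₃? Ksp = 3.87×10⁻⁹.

Yes

The combined volume is 485 mL.
[Ba²⁺] = (5.95×10⁻³)(195)/485 = 2.39×10⁻³ mol/L
[CO₃²⁻] = (8.88×10⁻⁵)(290)/485 = 5.31×10⁻⁵ mol/L
Q = [Ba²⁺][CO₃²⁻] = 1.27×10⁻⁷
Q = 1.27×10⁻⁷ > Ksp = 3.87×10⁻⁹, so the solution is supersaturated and BaCO₃ precipitates.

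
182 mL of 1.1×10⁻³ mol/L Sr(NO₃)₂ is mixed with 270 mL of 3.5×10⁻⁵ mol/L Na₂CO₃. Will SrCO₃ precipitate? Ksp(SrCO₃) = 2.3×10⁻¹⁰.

Yes

After mixing, V = 182 mL + 270 mL = 452 mL.
[Sr²⁺] = (1.1×10⁻³)(182)/452 = 4.4×10⁻⁴ mol/L
[CO₃²⁻] = (3.5×10⁻⁵)(270)/452 = 2.1×10⁻⁵ mol/L
Q = [Sr²⁺][CO₃²⁻] = 9.3×10⁻⁹
Since Q (9.3×10⁻⁹) exceeds Ksp (2.3×10⁻¹⁰), SrCO₃ will precipitate.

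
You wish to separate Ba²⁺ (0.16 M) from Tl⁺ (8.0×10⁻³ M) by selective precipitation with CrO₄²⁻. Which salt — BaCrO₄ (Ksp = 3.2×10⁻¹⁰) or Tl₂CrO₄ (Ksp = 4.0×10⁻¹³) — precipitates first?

Precipitation of each salt begins when its ion product equals Ksp.
For BaCrO₄: [CrO₄²⁻] = (Ksp/[Ba²⁺]) = 2.0×10⁻⁹ M
For Tl₂CrO₄: [CrO₄²⁻] = (Ksp/[Tl⁺]^2) = 6.3×10⁻⁹ M
BaCrO₄ requires the lower [CrO₄²⁻], so it precipitates first.

BaCrO₄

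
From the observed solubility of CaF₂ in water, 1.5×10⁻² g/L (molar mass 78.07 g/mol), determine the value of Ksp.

Ksp = 2.8×10⁻¹¹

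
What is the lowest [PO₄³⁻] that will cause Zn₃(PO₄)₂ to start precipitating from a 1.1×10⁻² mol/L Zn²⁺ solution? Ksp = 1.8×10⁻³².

1.2×10⁻¹³ M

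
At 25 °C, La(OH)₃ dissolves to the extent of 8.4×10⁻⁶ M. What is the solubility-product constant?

La(OH)₃(s) ⇌ La³⁺(aq) + 3 OH⁻(aq)
Call the molar solubility s, so that [La³⁺] = s and [OH⁻] = 3s.
Ksp = [La³⁺][OH⁻]^3 = s · (3s)^3 = 27s^4
Ksp = 27 × (8.4×10⁻⁶)^4 = 1.3×10⁻¹⁹

Ksp = 1.3×10⁻¹⁹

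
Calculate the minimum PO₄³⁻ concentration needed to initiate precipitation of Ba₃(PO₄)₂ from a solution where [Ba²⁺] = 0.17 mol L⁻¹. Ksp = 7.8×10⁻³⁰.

4.0×10⁻¹⁴ M

Precipitation begins when Q = Ksp.
Ba₃(PO₄)₂(s) ⇌ 3 Ba²⁺(aq) + 2 PO₄³⁻(aq)
Ksp = [Ba²⁺]^3[PO₄³⁻]^2 = [PO₄³⁻]^2(0.17)^3
[PO₄³⁻]^2 = 7.8×10⁻³⁰ / (0.17)^3 = 1.6×10⁻²⁷
[PO₄³⁻] = 4.0×10⁻¹⁴ mol L⁻¹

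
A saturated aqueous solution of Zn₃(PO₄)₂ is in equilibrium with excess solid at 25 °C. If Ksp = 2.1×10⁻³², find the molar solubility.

Zn₃(PO₄)₂(s) ⇌ 3 Zn²⁺(aq) + 2 PO₄³⁻(aq)
Call the molar solubility s, so that [Zn²⁺] = 3s and [PO₄³⁻] = 2s.
Ksp = [Zn²⁺]^3[PO₄³⁻]^2 = (3s)^3 · (2s)^2 = 108s^5
108s^5 = 2.1×10⁻³²  ⇒  s^5 = 1.9×10⁻³⁴
s = 1.8×10⁻⁷ mol/L

1.8×10⁻⁷ M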